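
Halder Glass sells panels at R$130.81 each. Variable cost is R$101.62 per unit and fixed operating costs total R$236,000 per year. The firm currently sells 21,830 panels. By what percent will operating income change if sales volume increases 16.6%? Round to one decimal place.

+26.4%

At 21,830 units, contribution = 21,830 × R$29.19 = R$637,217.70.
EBIT = R$637,217.70 − R$236,000 = R$401,217.70.
Degree of operating leverage = R$637,217.70 / R$401,217.70 = 1.5882.
So EBIT moves 1.5882 × (+16.6%) = +26.4%.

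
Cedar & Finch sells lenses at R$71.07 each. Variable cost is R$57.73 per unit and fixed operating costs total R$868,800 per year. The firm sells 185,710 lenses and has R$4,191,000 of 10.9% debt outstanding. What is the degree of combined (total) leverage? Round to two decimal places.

2.15

Total contribution margin = 185,710 × R$13.34 = R$2,477,371.40.
Subtracting fixed costs: EBIT = R$2,477,371.40 − R$868,800 = R$1,608,571.40. Interest = R$456,819.00, so EBIT − I = R$1,151,752.40.
Degree of total leverage = total CM / (EBIT − interest) = R$2,477,371.40 / R$1,151,752.40 = 2.1510.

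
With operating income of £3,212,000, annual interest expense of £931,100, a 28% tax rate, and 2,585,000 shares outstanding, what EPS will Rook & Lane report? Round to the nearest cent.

Pre-tax income = £3,212,000 − £931,100.00 = £2,280,900.00.
After tax at 28%: net income = £2,280,900.00 × 0.72 = £1,642,248.00.
Per share: £1,642,248.00 / 2,585,000 shares = £0.64.

£0.64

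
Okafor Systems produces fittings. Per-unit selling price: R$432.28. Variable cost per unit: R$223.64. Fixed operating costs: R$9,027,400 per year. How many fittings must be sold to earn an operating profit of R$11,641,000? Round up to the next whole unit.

Unit CM = price − variable cost = R$432.28 − R$223.64 = R$208.64.
Units = (FC + target) / CM = (R$9,027,400 + R$11,641,000) / R$208.64 = 99,062.50, so 99,063 fittings.

99,063 fittings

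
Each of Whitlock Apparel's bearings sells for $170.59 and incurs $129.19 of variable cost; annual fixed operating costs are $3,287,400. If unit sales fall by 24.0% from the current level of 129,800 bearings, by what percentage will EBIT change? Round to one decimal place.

-61.8%

Total contribution margin = 129,800 × $41.40 = $5,373,720.00.
EBIT = $5,373,720.00 − $3,287,400 = $2,086,320.00.
So DOL = total CM / EBIT = $5,373,720.00 / $2,086,320.00 = 2.5757.
%ΔEBIT = DOL × %ΔSales = 2.5757 × -24.0% = -61.8%.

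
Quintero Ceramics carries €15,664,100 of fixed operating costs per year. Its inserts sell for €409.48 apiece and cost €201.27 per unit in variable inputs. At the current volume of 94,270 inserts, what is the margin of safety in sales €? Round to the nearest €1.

Contribution margin per unit = €409.48 − €201.27 = €208.21. Break-even units = €15,664,100 ÷ €208.21 = 75,232.22; break-even revenue = 75,232.22 × €409.48 = €30,806,088.41.
Actual sales revenue = 94,270 × €409.48 = €38,601,679.60.
Margin of safety = €38,601,679.60 − €30,806,088.41 = €7,795,591.

€7,795,591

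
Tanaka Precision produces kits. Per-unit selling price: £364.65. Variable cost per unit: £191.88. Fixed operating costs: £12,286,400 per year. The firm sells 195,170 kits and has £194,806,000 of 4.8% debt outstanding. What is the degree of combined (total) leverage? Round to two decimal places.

2.79

Contribution at this volume is 195,170 × £172.77 = £33,719,520.90.
EBIT = £33,719,520.90 − £12,286,400 = £21,433,120.90. Interest = £9,350,688.00, so EBIT − I = £12,082,432.90.
DCL = contribution ÷ (EBIT − I) = £33,719,520.90 ÷ £12,082,432.90 = 2.7908.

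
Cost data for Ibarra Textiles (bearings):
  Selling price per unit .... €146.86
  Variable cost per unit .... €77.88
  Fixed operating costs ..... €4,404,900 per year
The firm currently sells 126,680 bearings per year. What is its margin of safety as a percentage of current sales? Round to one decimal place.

Unit CM = price − variable cost = €146.86 − €77.88 = €68.98. Break-even units = €4,404,900 ÷ €68.98 = 63,857.64; break-even revenue = 63,857.64 × €146.86 = €9,378,133.00.
Current sales = 126,680 × €146.86 = €18,604,224.80.
Margin of safety = (€18,604,224.80 − €9,378,133.00) ÷ €18,604,224.80 = 49.6%.

49.6%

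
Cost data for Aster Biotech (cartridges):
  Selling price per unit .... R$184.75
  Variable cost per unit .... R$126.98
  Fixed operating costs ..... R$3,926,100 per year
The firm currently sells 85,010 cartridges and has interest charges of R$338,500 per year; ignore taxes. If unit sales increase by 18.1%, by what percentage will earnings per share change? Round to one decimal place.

+137.5%

Contribution at this volume is 85,010 × R$57.77 = R$4,911,027.70.
EBIT = R$4,911,027.70 − R$3,926,100 = R$984,927.70.
Interest = R$338,500.00, so EBIT − I = R$646,427.70.
Degree of combined leverage = contribution ÷ (EBIT − I) = R$4,911,027.70 ÷ R$646,427.70 = 7.5972.
EPS therefore changes by 7.5972 × (+18.1%) = +137.5%.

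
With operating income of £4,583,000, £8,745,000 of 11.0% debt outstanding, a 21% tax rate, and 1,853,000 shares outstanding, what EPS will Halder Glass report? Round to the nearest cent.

Pre-tax income = £4,583,000 − £961,950.00 = £3,621,050.00.
Net income = £3,621,050.00 × (1 − 0.21) = £2,860,629.50.
EPS = £2,860,629.50 ÷ 1,853,000 = £1.54.

£1.54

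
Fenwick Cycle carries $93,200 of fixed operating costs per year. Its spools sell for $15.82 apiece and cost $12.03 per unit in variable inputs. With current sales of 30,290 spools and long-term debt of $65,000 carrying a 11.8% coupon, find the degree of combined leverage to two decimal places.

At 30,290 units, contribution = 30,290 × $3.79 = $114,799.10.
Subtracting fixed costs: EBIT = $114,799.10 − $93,200 = $21,599.10. Interest = $7,670.00, so EBIT − I = $13,929.10.
DCL = contribution ÷ (EBIT − I) = $114,799.10 ÷ $13,929.10 = 8.2417.

8.24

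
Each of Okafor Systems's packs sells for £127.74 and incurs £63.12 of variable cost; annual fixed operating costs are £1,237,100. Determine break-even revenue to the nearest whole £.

CM per unit = £127.74 − £63.12 = £64.62; CM ratio = £64.62 / £127.74 = 0.5059.
Break-even sales = FC ÷ CM ratio = £1,237,100 × £127.74 / £64.62 = £2,445,484.

£2,445,484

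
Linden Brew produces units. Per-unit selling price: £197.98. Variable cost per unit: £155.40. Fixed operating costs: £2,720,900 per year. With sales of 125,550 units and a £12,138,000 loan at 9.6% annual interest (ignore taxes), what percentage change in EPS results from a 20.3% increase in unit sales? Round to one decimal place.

Contribution at this volume is 125,550 × £42.58 = £5,345,919.00.
EBIT = £5,345,919.00 − £2,720,900 = £2,625,019.00.
Interest = £1,165,248.00, so EBIT − I = £1,459,771.00.
Degree of combined leverage = contribution ÷ (EBIT − I) = £5,345,919.00 ÷ £1,459,771.00 = 3.6622.
EPS therefore changes by 3.6622 × (+20.3%) = +74.3%.

+74.3%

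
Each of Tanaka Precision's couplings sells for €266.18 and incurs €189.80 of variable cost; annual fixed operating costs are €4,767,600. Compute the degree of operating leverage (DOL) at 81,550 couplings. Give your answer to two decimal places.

4.26

Contribution at this volume is 81,550 × €76.38 = €6,228,789.00.
Subtracting fixed costs: EBIT = €6,228,789.00 − €4,767,600 = €1,461,189.00.
So DOL = total CM / EBIT = €6,228,789.00 / €1,461,189.00 = 4.2628.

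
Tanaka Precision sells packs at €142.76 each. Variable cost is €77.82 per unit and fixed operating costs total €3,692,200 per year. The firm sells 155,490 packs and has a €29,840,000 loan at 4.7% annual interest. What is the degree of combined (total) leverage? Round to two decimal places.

At 155,490 units, contribution = 155,490 × €64.94 = €10,097,520.60.
Operating income = contribution − fixed costs = €10,097,520.60 − €3,692,200 = €6,405,320.60. Interest = €1,402,480.00, so EBIT − I = €5,002,840.60.
DCL = contribution ÷ (EBIT − I) = €10,097,520.60 ÷ €5,002,840.60 = 2.0184.

2.02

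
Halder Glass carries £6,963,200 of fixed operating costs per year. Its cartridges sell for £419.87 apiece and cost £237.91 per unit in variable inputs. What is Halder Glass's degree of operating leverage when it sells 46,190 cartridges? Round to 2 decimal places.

Contribution at this volume is 46,190 × £181.96 = £8,404,732.40.
Subtracting fixed costs: EBIT = £8,404,732.40 − £6,963,200 = £1,441,532.40.
So DOL = total CM / EBIT = £8,404,732.40 / £1,441,532.40 = 5.8304.

5.83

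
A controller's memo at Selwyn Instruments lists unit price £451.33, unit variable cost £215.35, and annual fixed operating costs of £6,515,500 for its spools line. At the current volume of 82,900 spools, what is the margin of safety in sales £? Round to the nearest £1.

£24,953,859

Each unit contributes £451.33 − £215.35 = £235.98. Break-even units = £6,515,500 ÷ £235.98 = 27,610.39; break-even revenue = 27,610.39 × £451.33 = £12,461,397.64.
Actual sales revenue = 82,900 × £451.33 = £37,415,257.00.
Margin of safety = £37,415,257.00 − £12,461,397.64 = £24,953,859.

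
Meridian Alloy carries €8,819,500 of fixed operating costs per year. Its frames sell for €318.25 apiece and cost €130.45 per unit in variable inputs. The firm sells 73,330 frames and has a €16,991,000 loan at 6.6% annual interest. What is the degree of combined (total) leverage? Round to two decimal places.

At 73,330 units, contribution = 73,330 × €187.80 = €13,771,374.00.
Subtracting fixed costs: EBIT = €13,771,374.00 − €8,819,500 = €4,951,874.00. Interest = €1,121,406.00.
DOL = €13,771,374.00 ÷ €4,951,874.00 = 2.7810; DFL = €4,951,874.00 ÷ €3,830,468.00 = 1.2928.
Combined leverage = 2.7810 × 1.2928 = 3.5953.

3.60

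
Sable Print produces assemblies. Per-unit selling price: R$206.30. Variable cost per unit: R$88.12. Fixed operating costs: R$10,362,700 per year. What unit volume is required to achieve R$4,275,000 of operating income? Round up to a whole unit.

Contribution margin per unit = R$206.30 − R$88.12 = R$118.18.
Need Q such that Q × R$118.18 − R$10,362,700 = R$4,275,000, i.e. Q = R$14,637,700 / R$118.18 = 123,859.37 → 123,860.

123,860 assemblies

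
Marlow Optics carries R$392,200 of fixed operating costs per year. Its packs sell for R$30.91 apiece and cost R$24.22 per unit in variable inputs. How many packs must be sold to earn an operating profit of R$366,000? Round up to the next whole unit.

113,334 packs

Each unit contributes R$30.91 − R$24.22 = R$6.69.
Required volume = (fixed costs + target profit) ÷ CM = (R$392,200 + R$366,000) ÷ R$6.69 = 113,333.33, so 113,334 packs.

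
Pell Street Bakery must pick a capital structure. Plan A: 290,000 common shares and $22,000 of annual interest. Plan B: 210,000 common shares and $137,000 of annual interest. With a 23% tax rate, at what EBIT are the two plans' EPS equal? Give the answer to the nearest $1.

At indifference, (EBIT − 22,000)(1 − t)/290,000 = (EBIT − 137,000)(1 − t)/210,000.
The (1 − t) factor cancels: (EBIT − 22,000) × 210,000 = (EBIT − 137,000) × 290,000.
Solving, EBIT = (137,000·290,000 − 22,000·210,000) / (290,000 − 210,000) = 35,110,000,000 / 80,000 = 438,875.00.

$438,875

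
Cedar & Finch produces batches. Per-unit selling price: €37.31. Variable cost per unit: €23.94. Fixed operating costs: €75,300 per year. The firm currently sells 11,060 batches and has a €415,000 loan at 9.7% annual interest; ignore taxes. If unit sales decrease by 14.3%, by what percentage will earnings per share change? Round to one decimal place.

At 11,060 units, contribution = 11,060 × €13.37 = €147,872.20.
Operating income = contribution − fixed costs = €147,872.20 − €75,300 = €72,572.20.
Interest = €40,255.00, so EBIT − I = €32,317.20.
DCL = total CM / (EBIT − I) = €147,872.20 / €32,317.20 = 4.5757.
EPS therefore changes by 4.5757 × (-14.3%) = -65.4%.

-65.4%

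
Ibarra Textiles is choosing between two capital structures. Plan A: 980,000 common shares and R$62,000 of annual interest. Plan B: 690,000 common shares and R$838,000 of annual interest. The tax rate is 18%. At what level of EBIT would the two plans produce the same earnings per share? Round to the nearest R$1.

R$2,684,345

At indifference, (EBIT − 62,000)(1 − t)/980,000 = (EBIT − 838,000)(1 − t)/690,000.
The (1 − t) factor cancels: (EBIT − 62,000) × 690,000 = (EBIT − 838,000) × 980,000.
EBIT × (980,000 − 690,000) = 838,000 × 980,000 − 62,000 × 690,000 = 778,460,000,000, so EBIT = 778,460,000,000 ÷ 290,000 = 2,684,344.83.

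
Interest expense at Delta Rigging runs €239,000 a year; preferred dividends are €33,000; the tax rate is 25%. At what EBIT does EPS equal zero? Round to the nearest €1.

€283,000

Grossing the preferred dividend up to pre-tax terms: €33,000 / (1 − 0.25) = €44,000.00.
Financial break-even EBIT = interest + D_p ÷ (1 − t) = €239,000 + €44,000.00 = €283,000.00.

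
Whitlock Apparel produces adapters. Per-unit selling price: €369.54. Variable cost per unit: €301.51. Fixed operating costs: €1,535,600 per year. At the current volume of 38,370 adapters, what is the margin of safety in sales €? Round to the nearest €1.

Contribution margin per unit = €369.54 − €301.51 = €68.03. Break-even units = €1,535,600 ÷ €68.03 = 22,572.39; break-even revenue = 22,572.39 × €369.54 = €8,341,402.68.
Actual sales revenue = 38,370 × €369.54 = €14,179,249.80.
Margin of safety = €14,179,249.80 − €8,341,402.68 = €5,837,847.

€5,837,847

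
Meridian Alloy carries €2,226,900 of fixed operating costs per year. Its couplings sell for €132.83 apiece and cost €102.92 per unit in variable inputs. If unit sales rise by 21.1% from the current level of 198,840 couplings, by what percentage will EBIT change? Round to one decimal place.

At 198,840 units, contribution = 198,840 × €29.91 = €5,947,304.40.
Operating income = contribution − fixed costs = €5,947,304.40 − €2,226,900 = €3,720,404.40.
So DOL = total CM / EBIT = €5,947,304.40 / €3,720,404.40 = 1.5986.
So EBIT moves 1.5986 × (+21.1%) = +33.7%.

+33.7%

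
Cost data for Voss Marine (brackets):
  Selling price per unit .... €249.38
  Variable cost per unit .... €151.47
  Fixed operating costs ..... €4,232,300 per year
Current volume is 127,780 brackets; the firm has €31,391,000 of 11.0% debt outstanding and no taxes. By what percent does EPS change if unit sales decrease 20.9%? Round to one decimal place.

Contribution at this volume is 127,780 × €97.91 = €12,510,939.80.
EBIT = €12,510,939.80 − €4,232,300 = €8,278,639.80.
After interest of €3,453,010.00, pre-tax earnings = €4,825,629.80.
DCL = total CM / (EBIT − I) = €12,510,939.80 / €4,825,629.80 = 2.5926.
%ΔEPS = DCL × %ΔSales = 2.5926 × -20.9% = -54.2%.

-54.2%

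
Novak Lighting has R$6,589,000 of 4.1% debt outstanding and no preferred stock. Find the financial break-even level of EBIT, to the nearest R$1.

Annual interest = 4.1% × R$6,589,000 = R$270,149.00.
Without preferred stock the financial break-even is simply EBIT = interest = R$270,149.00.

R$270,149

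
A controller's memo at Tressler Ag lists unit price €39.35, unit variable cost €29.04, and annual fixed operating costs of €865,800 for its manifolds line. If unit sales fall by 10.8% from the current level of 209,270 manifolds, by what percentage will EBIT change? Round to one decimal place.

At 209,270 units, contribution = 209,270 × €10.31 = €2,157,573.70.
Operating income = contribution − fixed costs = €2,157,573.70 − €865,800 = €1,291,773.70.
Degree of operating leverage = €2,157,573.70 / €1,291,773.70 = 1.6702.
So EBIT moves 1.6702 × (-10.8%) = -18.0%.

-18.0%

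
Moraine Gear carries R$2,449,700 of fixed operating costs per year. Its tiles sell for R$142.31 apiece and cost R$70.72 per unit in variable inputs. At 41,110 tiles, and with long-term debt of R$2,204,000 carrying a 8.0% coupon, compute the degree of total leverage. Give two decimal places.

Contribution at this volume is 41,110 × R$71.59 = R$2,943,064.90.
Subtracting fixed costs: EBIT = R$2,943,064.90 − R$2,449,700 = R$493,364.90. Interest = R$176,320.00.
DOL = R$2,943,064.90 ÷ R$493,364.90 = 5.9653; DFL = R$493,364.90 ÷ R$317,044.90 = 1.5561.
DCL = DOL × DFL = 5.9653 × 1.5561 = 9.2826.

9.28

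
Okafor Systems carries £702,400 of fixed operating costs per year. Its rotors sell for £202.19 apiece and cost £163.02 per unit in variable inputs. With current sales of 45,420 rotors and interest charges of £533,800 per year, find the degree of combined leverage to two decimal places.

At 45,420 units, contribution = 45,420 × £39.17 = £1,779,101.40.
EBIT = £1,779,101.40 − £702,400 = £1,076,701.40. Interest = £533,800.00.
DOL = £1,779,101.40 ÷ £1,076,701.40 = 1.6524; DFL = £1,076,701.40 ÷ £542,901.40 = 1.9832.
DCL = DOL × DFL = 1.6524 × 1.9832 = 3.2770.

3.28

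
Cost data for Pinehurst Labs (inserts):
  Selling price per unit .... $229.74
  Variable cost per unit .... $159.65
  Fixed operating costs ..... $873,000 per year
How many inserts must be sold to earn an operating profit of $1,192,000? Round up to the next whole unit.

29,463 inserts

Contribution margin per unit = $229.74 − $159.65 = $70.09.
Need Q such that Q × $70.09 − $873,000 = $1,192,000, i.e. Q = $2,065,000 / $70.09 = 29,462.12 → 29,463.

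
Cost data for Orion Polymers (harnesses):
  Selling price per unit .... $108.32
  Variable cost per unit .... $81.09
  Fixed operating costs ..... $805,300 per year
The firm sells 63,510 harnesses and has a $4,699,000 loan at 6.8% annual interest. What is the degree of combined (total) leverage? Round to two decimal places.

Contribution at this volume is 63,510 × $27.23 = $1,729,377.30.
Subtracting fixed costs: EBIT = $1,729,377.30 − $805,300 = $924,077.30. Interest = $319,532.00, so EBIT − I = $604,545.30.
Degree of total leverage = total CM / (EBIT − interest) = $1,729,377.30 / $604,545.30 = 2.8606.

2.86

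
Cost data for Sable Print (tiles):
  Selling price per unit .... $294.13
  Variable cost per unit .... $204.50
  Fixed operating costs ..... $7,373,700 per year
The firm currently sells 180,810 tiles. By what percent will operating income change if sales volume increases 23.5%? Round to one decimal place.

Contribution at this volume is 180,810 × $89.63 = $16,206,000.30.
Operating income = contribution − fixed costs = $16,206,000.30 − $7,373,700 = $8,832,300.30.
DOL = contribution ÷ EBIT = $16,206,000.30 ÷ $8,832,300.30 = 1.8349.
So EBIT moves 1.8349 × (+23.5%) = +43.1%.

+43.1%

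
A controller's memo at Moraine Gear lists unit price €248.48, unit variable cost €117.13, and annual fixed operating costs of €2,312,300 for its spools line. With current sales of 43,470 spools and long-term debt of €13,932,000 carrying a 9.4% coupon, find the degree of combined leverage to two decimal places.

2.73

Total contribution margin = 43,470 × €131.35 = €5,709,784.50.
Subtracting fixed costs: EBIT = €5,709,784.50 − €2,312,300 = €3,397,484.50. Interest = €1,309,608.00, so EBIT − I = €2,087,876.50.
DCL = contribution ÷ (EBIT − I) = €5,709,784.50 ÷ €2,087,876.50 = 2.7347.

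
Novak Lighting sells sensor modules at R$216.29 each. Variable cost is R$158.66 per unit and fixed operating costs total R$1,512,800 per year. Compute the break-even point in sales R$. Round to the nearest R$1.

Contribution margin per unit = R$216.29 − R$158.66 = R$57.63, a CM ratio of R$57.63 ÷ R$216.29 = 0.2664.
Break-even revenue = fixed costs × price ÷ CM = R$1,512,800 × R$216.29 ÷ R$57.63 = R$5,677,659.

R$5,677,659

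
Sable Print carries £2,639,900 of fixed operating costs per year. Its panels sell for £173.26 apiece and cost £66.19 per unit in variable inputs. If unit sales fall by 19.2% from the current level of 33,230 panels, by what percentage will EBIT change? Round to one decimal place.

Total contribution margin = 33,230 × £107.07 = £3,557,936.10.
Subtracting fixed costs: EBIT = £3,557,936.10 − £2,639,900 = £918,036.10.
So DOL = total CM / EBIT = £3,557,936.10 / £918,036.10 = 3.8756.
Operating income changes by 3.8756 × -19.2% = -74.4%.

-74.4%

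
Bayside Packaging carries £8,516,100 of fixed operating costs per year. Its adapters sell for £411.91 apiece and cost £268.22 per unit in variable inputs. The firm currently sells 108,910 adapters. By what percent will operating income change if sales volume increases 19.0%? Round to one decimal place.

+41.7%

At 108,910 units, contribution = 108,910 × £143.69 = £15,649,277.90.
EBIT = £15,649,277.90 − £8,516,100 = £7,133,177.90.
So DOL = total CM / EBIT = £15,649,277.90 / £7,133,177.90 = 2.1939.
%ΔEBIT = DOL × %ΔSales = 2.1939 × +19.0% = +41.7%.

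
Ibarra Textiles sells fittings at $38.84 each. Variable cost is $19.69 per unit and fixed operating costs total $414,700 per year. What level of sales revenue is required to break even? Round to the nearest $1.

$841,094

CM per unit = $38.84 − $19.69 = $19.15; CM ratio = $19.15 / $38.84 = 0.4930.
Break-even revenue = fixed costs × price ÷ CM = $414,700 × $38.84 ÷ $19.15 = $841,094.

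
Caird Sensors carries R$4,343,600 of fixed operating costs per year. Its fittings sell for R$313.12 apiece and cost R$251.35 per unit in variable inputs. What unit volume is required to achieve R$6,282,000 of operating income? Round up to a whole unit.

172,019 fittings

Unit CM = price − variable cost = R$313.12 − R$251.35 = R$61.77.
Units = (FC + target) / CM = (R$4,343,600 + R$6,282,000) / R$61.77 = 172,018.78, so 172,019 fittings.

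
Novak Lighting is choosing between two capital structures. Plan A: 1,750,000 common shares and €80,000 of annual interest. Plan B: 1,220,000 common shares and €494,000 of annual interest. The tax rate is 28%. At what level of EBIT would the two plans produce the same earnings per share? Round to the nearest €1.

At indifference, (EBIT − 80,000)(1 − t)/1,750,000 = (EBIT − 494,000)(1 − t)/1,220,000.
The (1 − t) factor cancels: (EBIT − 80,000) × 1,220,000 = (EBIT − 494,000) × 1,750,000.
EBIT × (1,750,000 − 1,220,000) = 494,000 × 1,750,000 − 80,000 × 1,220,000 = 766,900,000,000, so EBIT = 766,900,000,000 ÷ 530,000 = 1,446,981.13.

€1,446,981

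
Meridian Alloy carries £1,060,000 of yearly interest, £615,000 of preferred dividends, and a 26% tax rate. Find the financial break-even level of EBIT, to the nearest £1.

£1,891,081

Preferred dividends are paid after tax, so their pre-tax equivalent is £615,000 ÷ (1 − 0.26) = £831,081.08.
EPS = 0 when EBIT covers interest plus the pre-tax preferred burden: £1,060,000 + £831,081.08 = £1,891,081.08.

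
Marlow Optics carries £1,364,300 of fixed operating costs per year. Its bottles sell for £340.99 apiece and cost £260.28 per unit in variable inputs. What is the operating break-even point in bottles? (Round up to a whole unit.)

Each unit contributes £340.99 − £260.28 = £80.71.
Break-even Q = £1,364,300 / £80.71 = 16,903.73 → 16,904 bottles.

16,904 bottles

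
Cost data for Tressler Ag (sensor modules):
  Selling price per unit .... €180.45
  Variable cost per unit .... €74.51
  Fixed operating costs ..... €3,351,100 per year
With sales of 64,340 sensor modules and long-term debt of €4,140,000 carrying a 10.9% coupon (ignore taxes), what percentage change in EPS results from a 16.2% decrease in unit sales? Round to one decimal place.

-36.6%

Contribution at this volume is 64,340 × €105.94 = €6,816,179.60.
Subtracting fixed costs: EBIT = €6,816,179.60 − €3,351,100 = €3,465,079.60.
After interest of €451,260.00, pre-tax earnings = €3,013,819.60.
Degree of combined leverage = contribution ÷ (EBIT − I) = €6,816,179.60 ÷ €3,013,819.60 = 2.2616.
EPS therefore changes by 2.2616 × (-16.2%) = -36.6%.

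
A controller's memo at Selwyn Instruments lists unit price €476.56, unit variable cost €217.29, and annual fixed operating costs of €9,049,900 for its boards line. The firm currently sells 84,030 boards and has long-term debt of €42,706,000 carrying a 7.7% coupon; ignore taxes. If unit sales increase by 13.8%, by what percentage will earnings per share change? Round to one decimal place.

+31.8%

Contribution at this volume is 84,030 × €259.27 = €21,786,458.10.
Subtracting fixed costs: EBIT = €21,786,458.10 − €9,049,900 = €12,736,558.10.
After interest of €3,288,362.00, pre-tax earnings = €9,448,196.10.
Degree of combined leverage = contribution ÷ (EBIT − I) = €21,786,458.10 ÷ €9,448,196.10 = 2.3059.
%ΔEPS = DCL × %ΔSales = 2.3059 × +13.8% = +31.8%.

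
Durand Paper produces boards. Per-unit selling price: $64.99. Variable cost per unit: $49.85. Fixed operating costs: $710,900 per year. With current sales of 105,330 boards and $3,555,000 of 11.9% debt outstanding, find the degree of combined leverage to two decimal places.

Total contribution margin = 105,330 × $15.14 = $1,594,696.20.
Subtracting fixed costs: EBIT = $1,594,696.20 − $710,900 = $883,796.20. Interest = $423,045.00.
DOL = $1,594,696.20 ÷ $883,796.20 = 1.8044; DFL = $883,796.20 ÷ $460,751.20 = 1.9182.
DCL = DOL × DFL = 1.8044 × 1.9182 = 3.4612.

3.46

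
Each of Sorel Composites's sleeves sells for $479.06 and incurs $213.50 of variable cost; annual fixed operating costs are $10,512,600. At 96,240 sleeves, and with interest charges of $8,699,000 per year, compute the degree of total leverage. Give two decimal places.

4.03

At 96,240 units, contribution = 96,240 × $265.56 = $25,557,494.40.
EBIT = $25,557,494.40 − $10,512,600 = $15,044,894.40. Interest = $8,699,000.00, so EBIT − I = $6,345,894.40.
Degree of total leverage = total CM / (EBIT − interest) = $25,557,494.40 / $6,345,894.40 = 4.0274.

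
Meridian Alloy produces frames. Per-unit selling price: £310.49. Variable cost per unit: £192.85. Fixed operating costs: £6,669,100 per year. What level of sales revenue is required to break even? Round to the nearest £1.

Contribution margin per unit = £310.49 − £192.85 = £117.64, a CM ratio of £117.64 ÷ £310.49 = 0.3789.
Break-even sales = FC ÷ CM ratio = £6,669,100 × £310.49 / £117.64 = £17,601,911.

£17,601,911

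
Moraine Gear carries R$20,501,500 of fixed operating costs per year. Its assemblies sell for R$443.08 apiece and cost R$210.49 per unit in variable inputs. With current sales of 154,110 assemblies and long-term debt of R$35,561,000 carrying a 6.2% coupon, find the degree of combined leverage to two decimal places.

Total contribution margin = 154,110 × R$232.59 = R$35,844,444.90.
EBIT = R$35,844,444.90 − R$20,501,500 = R$15,342,944.90. Interest = R$2,204,782.00.
DOL = R$35,844,444.90 ÷ R$15,342,944.90 = 2.3362; DFL = R$15,342,944.90 ÷ R$13,138,162.90 = 1.1678.
Combined leverage = 2.3362 × 1.1678 = 2.7282.

2.73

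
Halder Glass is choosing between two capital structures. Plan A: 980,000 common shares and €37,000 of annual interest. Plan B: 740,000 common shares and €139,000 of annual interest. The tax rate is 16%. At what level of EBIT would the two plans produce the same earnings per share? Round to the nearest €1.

€453,500

Set EPS_A = EPS_B: (EBIT − €37,000)(1 − 0.16) ÷ 980,000 = (EBIT − €139,000)(1 − 0.16) ÷ 740,000.
The (1 − t) factor cancels: (EBIT − 37,000) × 740,000 = (EBIT − 139,000) × 980,000.
Solving, EBIT = (139,000·980,000 − 37,000·740,000) / (980,000 − 740,000) = 108,840,000,000 / 240,000 = 453,500.00.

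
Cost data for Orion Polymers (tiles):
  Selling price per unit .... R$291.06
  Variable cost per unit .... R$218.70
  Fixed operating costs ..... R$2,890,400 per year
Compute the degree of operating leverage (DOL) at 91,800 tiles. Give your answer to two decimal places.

1.77

Total contribution margin = 91,800 × R$72.36 = R$6,642,648.00.
Operating income = contribution − fixed costs = R$6,642,648.00 − R$2,890,400 = R$3,752,248.00.
So DOL = total CM / EBIT = R$6,642,648.00 / R$3,752,248.00 = 1.7703.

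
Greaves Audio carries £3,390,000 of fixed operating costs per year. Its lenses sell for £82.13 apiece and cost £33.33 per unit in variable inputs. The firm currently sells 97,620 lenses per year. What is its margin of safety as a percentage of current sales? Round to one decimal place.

Each unit contributes £82.13 − £33.33 = £48.80. Break-even units = £3,390,000 ÷ £48.80 = 69,467.21; break-even revenue = 69,467.21 × £82.13 = £5,705,342.21.
Current sales = 97,620 × £82.13 = £8,017,530.60.
Margin of safety = (£8,017,530.60 − £5,705,342.21) ÷ £8,017,530.60 = 28.8%.

28.8%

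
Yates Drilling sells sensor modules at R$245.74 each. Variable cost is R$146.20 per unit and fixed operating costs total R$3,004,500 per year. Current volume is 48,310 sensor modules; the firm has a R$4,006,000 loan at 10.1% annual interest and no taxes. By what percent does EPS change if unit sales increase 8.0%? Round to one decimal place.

Total contribution margin = 48,310 × R$99.54 = R$4,808,777.40.
EBIT = R$4,808,777.40 − R$3,004,500 = R$1,804,277.40.
After interest of R$404,606.00, pre-tax earnings = R$1,399,671.40.
Degree of combined leverage = contribution ÷ (EBIT − I) = R$4,808,777.40 ÷ R$1,399,671.40 = 3.4356.
EPS therefore changes by 3.4356 × (+8.0%) = +27.5%.

+27.5%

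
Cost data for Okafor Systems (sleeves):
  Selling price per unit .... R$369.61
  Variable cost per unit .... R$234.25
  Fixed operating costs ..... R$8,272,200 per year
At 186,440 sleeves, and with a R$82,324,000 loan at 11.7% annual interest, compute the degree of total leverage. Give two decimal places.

3.44

Total contribution margin = 186,440 × R$135.36 = R$25,236,518.40.
Subtracting fixed costs: EBIT = R$25,236,518.40 − R$8,272,200 = R$16,964,318.40. Interest = R$9,631,908.00, so EBIT − I = R$7,332,410.40.
Degree of total leverage = total CM / (EBIT − interest) = R$25,236,518.40 / R$7,332,410.40 = 3.4418.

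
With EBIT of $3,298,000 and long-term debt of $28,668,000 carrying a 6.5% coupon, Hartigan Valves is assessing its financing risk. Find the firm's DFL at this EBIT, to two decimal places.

2.30

Annual interest charges come to $1,863,420.00.
DFL = EBIT ÷ (EBIT − I) = $3,298,000 ÷ ($3,298,000 − $1,863,420.00) = $3,298,000 ÷ $1,434,580.00 = 2.2989.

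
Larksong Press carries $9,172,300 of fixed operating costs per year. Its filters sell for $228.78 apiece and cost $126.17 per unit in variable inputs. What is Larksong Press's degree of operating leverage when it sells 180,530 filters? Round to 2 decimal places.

1.98

Total contribution margin = 180,530 × $102.61 = $18,524,183.30.
Operating income = contribution − fixed costs = $18,524,183.30 − $9,172,300 = $9,351,883.30.
Degree of operating leverage = $18,524,183.30 / $9,351,883.30 = 1.9808.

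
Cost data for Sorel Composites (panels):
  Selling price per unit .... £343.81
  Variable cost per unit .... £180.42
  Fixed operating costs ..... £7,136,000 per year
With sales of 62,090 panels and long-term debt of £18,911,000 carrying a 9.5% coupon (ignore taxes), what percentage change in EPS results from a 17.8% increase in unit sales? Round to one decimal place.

At 62,090 units, contribution = 62,090 × £163.39 = £10,144,885.10.
Subtracting fixed costs: EBIT = £10,144,885.10 − £7,136,000 = £3,008,885.10.
Interest = £1,796,545.00, so EBIT − I = £1,212,340.10.
DCL = total CM / (EBIT − I) = £10,144,885.10 / £1,212,340.10 = 8.3680.
%ΔEPS = DCL × %ΔSales = 8.3680 × +17.8% = +149.0%.

+149.0%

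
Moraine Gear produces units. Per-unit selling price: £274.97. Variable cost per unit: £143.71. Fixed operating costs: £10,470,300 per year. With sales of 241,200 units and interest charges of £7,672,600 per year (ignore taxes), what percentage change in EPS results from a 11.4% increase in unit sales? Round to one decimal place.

+26.7%

Total contribution margin = 241,200 × £131.26 = £31,659,912.00.
EBIT = £31,659,912.00 − £10,470,300 = £21,189,612.00.
After interest of £7,672,600.00, pre-tax earnings = £13,517,012.00.
DCL = total CM / (EBIT − I) = £31,659,912.00 / £13,517,012.00 = 2.3422.
%ΔEPS = DCL × %ΔSales = 2.3422 × +11.4% = +26.7%.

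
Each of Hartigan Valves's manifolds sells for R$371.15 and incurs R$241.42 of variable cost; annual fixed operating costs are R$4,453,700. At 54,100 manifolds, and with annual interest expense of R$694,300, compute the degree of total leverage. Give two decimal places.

3.75

Contribution at this volume is 54,100 × R$129.73 = R$7,018,393.00.
EBIT = R$7,018,393.00 − R$4,453,700 = R$2,564,693.00. Interest = R$694,300.00, so EBIT − I = R$1,870,393.00.
Degree of total leverage = total CM / (EBIT − interest) = R$7,018,393.00 / R$1,870,393.00 = 3.7524.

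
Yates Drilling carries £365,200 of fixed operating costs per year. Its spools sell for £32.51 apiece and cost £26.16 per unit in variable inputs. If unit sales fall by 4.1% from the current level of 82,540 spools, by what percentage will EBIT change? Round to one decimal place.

Total contribution margin = 82,540 × £6.35 = £524,129.00.
EBIT = £524,129.00 − £365,200 = £158,929.00.
So DOL = total CM / EBIT = £524,129.00 / £158,929.00 = 3.2979.
Operating income changes by 3.2979 × -4.1% = -13.5%.

-13.5%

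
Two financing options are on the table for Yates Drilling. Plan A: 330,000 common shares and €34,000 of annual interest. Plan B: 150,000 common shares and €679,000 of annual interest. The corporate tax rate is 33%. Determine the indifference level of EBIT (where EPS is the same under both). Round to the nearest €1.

Set EPS_A = EPS_B: (EBIT − €34,000)(1 − 0.33) ÷ 330,000 = (EBIT − €679,000)(1 − 0.33) ÷ 150,000.
Cancelling (1 − t) and cross-multiplying: 150,000·(EBIT − 34,000) = 330,000·(EBIT − 679,000).
Solving, EBIT = (679,000·330,000 − 34,000·150,000) / (330,000 − 150,000) = 218,970,000,000 / 180,000 = 1,216,500.00.

€1,216,500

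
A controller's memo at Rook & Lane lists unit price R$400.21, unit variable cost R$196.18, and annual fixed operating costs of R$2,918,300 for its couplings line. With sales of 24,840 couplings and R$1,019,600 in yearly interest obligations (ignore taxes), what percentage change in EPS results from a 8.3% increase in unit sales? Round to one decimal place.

+37.2%

Total contribution margin = 24,840 × R$204.03 = R$5,068,105.20.
EBIT = R$5,068,105.20 − R$2,918,300 = R$2,149,805.20.
Interest = R$1,019,600.00, so EBIT − I = R$1,130,205.20.
Degree of combined leverage = contribution ÷ (EBIT − I) = R$5,068,105.20 ÷ R$1,130,205.20 = 4.4842.
%ΔEPS = DCL × %ΔSales = 4.4842 × +8.3% = +37.2%.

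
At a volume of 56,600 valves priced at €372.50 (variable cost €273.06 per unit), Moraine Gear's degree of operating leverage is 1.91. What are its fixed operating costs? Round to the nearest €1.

€2,681,548

Total contribution margin = 56,600 × €99.44 = €5,628,304.00.
DOL = contribution / EBIT, so EBIT = €5,628,304.00 / 1.91 = €2,946,756.02.
Fixed costs = CM − EBIT = €5,628,304.00 − €2,946,756.02 = €2,681,548.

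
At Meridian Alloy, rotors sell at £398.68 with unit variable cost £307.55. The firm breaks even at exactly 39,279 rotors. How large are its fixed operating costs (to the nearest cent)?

£3,579,495.27

Contribution margin per unit = £398.68 − £307.55 = £91.13.
Fixed costs = break-even units × CM = 39,279 × £91.13 = £3,579,495.27.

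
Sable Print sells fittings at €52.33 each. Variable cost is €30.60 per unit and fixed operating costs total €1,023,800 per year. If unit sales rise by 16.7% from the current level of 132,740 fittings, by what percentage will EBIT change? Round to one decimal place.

Total contribution margin = 132,740 × €21.73 = €2,884,440.20.
Operating income = contribution − fixed costs = €2,884,440.20 − €1,023,800 = €1,860,640.20.
Degree of operating leverage = €2,884,440.20 / €1,860,640.20 = 1.5502.
Operating income changes by 1.5502 × +16.7% = +25.9%.

+25.9%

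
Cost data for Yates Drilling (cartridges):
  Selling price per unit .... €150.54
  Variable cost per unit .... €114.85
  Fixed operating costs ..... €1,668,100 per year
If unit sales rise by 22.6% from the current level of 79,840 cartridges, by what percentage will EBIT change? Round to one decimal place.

+54.5%

Contribution at this volume is 79,840 × €35.69 = €2,849,489.60.
Subtracting fixed costs: EBIT = €2,849,489.60 − €1,668,100 = €1,181,389.60.
DOL = contribution ÷ EBIT = €2,849,489.60 ÷ €1,181,389.60 = 2.4120.
%ΔEBIT = DOL × %ΔSales = 2.4120 × +22.6% = +54.5%.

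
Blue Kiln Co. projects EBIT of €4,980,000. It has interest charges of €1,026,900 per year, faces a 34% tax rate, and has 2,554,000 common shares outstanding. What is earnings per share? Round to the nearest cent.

€1.02

Pre-tax income = €4,980,000 − €1,026,900.00 = €3,953,100.00.
After tax at 34%: net income = €3,953,100.00 × 0.66 = €2,609,046.00.
Per share: €2,609,046.00 / 2,554,000 shares = €1.02.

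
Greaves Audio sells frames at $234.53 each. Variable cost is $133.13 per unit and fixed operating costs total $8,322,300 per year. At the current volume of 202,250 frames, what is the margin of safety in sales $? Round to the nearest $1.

$28,184,886

Contribution margin per unit = $234.53 − $133.13 = $101.40. Break-even units = $8,322,300 ÷ $101.40 = 82,073.96; break-even revenue = 82,073.96 × $234.53 = $19,248,806.89.
Current sales = 202,250 × $234.53 = $47,433,692.50.
Margin of safety = $47,433,692.50 − $19,248,806.89 = $28,184,886.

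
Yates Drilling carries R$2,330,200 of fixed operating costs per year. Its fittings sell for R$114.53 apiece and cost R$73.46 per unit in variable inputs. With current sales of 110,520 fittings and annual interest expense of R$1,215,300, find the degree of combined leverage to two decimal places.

Total contribution margin = 110,520 × R$41.07 = R$4,539,056.40.
EBIT = R$4,539,056.40 − R$2,330,200 = R$2,208,856.40. Interest = R$1,215,300.00, so EBIT − I = R$993,556.40.
DCL = contribution ÷ (EBIT − I) = R$4,539,056.40 ÷ R$993,556.40 = 4.5685.

4.57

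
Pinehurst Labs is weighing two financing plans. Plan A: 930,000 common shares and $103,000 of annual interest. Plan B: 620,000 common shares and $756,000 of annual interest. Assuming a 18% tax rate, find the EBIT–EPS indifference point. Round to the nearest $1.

$2,062,000

Set EPS_A = EPS_B: (EBIT − $103,000)(1 − 0.18) ÷ 930,000 = (EBIT − $756,000)(1 − 0.18) ÷ 620,000.
Cancelling (1 − t) and cross-multiplying: 620,000·(EBIT − 103,000) = 930,000·(EBIT − 756,000).
Solving, EBIT = (756,000·930,000 − 103,000·620,000) / (930,000 − 620,000) = 639,220,000,000 / 310,000 = 2,062,000.00.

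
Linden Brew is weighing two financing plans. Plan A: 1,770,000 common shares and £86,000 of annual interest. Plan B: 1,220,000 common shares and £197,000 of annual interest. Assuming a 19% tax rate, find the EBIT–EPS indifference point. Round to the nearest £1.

At indifference, (EBIT − 86,000)(1 − t)/1,770,000 = (EBIT − 197,000)(1 − t)/1,220,000.
Cancelling (1 − t) and cross-multiplying: 1,220,000·(EBIT − 86,000) = 1,770,000·(EBIT − 197,000).
EBIT × (1,770,000 − 1,220,000) = 197,000 × 1,770,000 − 86,000 × 1,220,000 = 243,770,000,000, so EBIT = 243,770,000,000 ÷ 550,000 = 443,218.18.

£443,218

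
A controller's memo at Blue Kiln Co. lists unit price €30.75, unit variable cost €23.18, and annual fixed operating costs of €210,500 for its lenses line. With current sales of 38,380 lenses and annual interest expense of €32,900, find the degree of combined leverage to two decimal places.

6.16

At 38,380 units, contribution = 38,380 × €7.57 = €290,536.60.
EBIT = €290,536.60 − €210,500 = €80,036.60. Interest = €32,900.00, so EBIT − I = €47,136.60.
DCL = contribution ÷ (EBIT − I) = €290,536.60 ÷ €47,136.60 = 6.1637.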